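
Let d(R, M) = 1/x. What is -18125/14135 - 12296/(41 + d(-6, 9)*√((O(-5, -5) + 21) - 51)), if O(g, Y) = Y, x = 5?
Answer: 145*(-25*√35 + 1203773*I)/(2827*(√35 - 205*I)) ≈ -300.94 + 8.6477*I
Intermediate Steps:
d(R, M) = ⅕ (d(R, M) = 1/5 = ⅕)
-18125/14135 - 12296/(41 + d(-6, 9)*√((O(-5, -5) + 21) - 51)) = -18125/14135 - 12296/(41 + √((-5 + 21) - 51)/5) = -18125*1/14135 - 12296/(41 + √(16 - 51)/5) = -3625/2827 - 12296/(41 + √(-35)/5) = -3625/2827 - 12296/(41 + (I*√35)/5) = -3625/2827 - 12296/(41 + I*√35/5)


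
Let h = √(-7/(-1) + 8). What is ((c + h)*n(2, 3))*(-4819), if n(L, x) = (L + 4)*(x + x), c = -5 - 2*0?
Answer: 867420 - 173484*√15 ≈ 1.9552e+5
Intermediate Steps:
c = -5 (c = -5 + 0 = -5)
n(L, x) = 2*x*(4 + L) (n(L, x) = (4 + L)*(2*x) = 2*x*(4 + L))
h = √15 (h = √(-7*(-1) + 8) = √(7 + 8) = √15 ≈ 3.8730)
((c + h)*n(2, 3))*(-4819) = ((-5 + √15)*(2*3*(4 + 2)))*(-4819) = ((-5 + √15)*(2*3*6))*(-4819) = ((-5 + √15)*36)*(-4819) = (-180 + 36*√15)*(-4819) = 867420 - 173484*√15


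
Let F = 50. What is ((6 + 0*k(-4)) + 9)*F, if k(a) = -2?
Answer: 750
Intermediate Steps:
((6 + 0*k(-4)) + 9)*F = ((6 + 0*(-2)) + 9)*50 = ((6 + 0) + 9)*50 = (6 + 9)*50 = 15*50 = 750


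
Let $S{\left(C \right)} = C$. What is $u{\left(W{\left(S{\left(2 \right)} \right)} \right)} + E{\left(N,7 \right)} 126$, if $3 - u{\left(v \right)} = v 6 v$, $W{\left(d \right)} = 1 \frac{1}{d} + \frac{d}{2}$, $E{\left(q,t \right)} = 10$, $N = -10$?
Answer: $\frac{2499}{2} \approx 1249.5$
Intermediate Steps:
$W{\left(d \right)} = \frac{1}{d} + \frac{d}{2}$ ($W{\left(d \right)} = \frac{1}{d} + d \frac{1}{2} = \frac{1}{d} + \frac{d}{2}$)
$u{\left(v \right)} = 3 - 6 v^{2}$ ($u{\left(v \right)} = 3 - v 6 v = 3 - 6 v v = 3 - 6 v^{2}$)
$u{\left(W{\left(S{\left(2 \right)} \right)} \right)} + E{\left(N,7 \right)} 126 = \left(3 - 6 \left(\frac{1}{2} + \frac{1}{2} \cdot 2\right)^{2}\right) + 10 \cdot 126 = \left(3 - 6 \left(\frac{1}{2} + 1\right)^{2}\right) + 1260 = \left(3 - 6 \left(\frac{3}{2}\right)^{2}\right) + 1260 = \left(3 - \frac{27}{2}\right) + 1260 = - \frac{21}{2} + 1260 = \frac{2499}{2}$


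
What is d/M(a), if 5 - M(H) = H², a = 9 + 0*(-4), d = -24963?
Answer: 24963/76 ≈ 328.46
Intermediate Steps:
a = 9 (a = 9 + 0 = 9)
M(H) = 5 - H²
d/M(a) = -24963/(5 - 1*9²) = -24963/(5 - 1*81) = -24963/(5 - 81) = -24963/(-76) = -24963*(-1/76) = 24963/76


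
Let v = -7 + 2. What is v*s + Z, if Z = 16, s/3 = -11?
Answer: 181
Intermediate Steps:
s = -33 (s = 3*(-11) = -33)
v = -5
v*s + Z = -5*(-33) + 16 = 165 + 16 = 181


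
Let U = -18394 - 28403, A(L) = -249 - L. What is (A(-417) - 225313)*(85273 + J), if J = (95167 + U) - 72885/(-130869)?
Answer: -35475141599140/1179 ≈ -3.0089e+10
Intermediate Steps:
U = -46797
J = 2110068805/43623 (J = (95167 - 46797) - 72885/(-130869) = 48370 - 72885*(-1/130869) = 48370 + 24295/43623 = 2110068805/43623 ≈ 48371.)
(A(-417) - 225313)*(85273 + J) = ((-249 - 1*(-417)) - 225313)*(85273 + 2110068805/43623) = ((-249 + 417) - 225313)*(5829932884/43623) = (168 - 225313)*(5829932884/43623) = -225145*5829932884/43623 = -35475141599140/1179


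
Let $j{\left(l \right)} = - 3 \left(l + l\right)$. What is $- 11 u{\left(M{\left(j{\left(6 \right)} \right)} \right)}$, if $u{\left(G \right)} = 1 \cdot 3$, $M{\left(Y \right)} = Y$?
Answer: $-33$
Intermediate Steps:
$j{\left(l \right)} = - 6 l$ ($j{\left(l \right)} = - 3 \cdot 2 l = - 6 l$)
$u{\left(G \right)} = 3$
$- 11 u{\left(M{\left(j{\left(6 \right)} \right)} \right)} = \left(-11\right) 3 = -33$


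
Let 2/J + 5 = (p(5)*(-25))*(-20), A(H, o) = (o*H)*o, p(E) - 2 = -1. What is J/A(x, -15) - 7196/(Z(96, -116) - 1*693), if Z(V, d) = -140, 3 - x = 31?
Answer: 228986983/26507250 ≈ 8.6387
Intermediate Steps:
p(E) = 1 (p(E) = 2 - 1 = 1)
x = -28 (x = 3 - 1*31 = 3 - 31 = -28)
A(H, o) = H*o² (A(H, o) = (H*o)*o = H*o²)
J = 2/495 (J = 2/(-5 + (1*(-25))*(-20)) = 2/(-5 - 25*(-20)) = 2/(-5 + 500) = 2/495 ≈ 0.0040404)
J/A(x, -15) - 7196/(Z(96, -116) - 1*693) = 2/(495*((-28*(-15)²))) - 7196/(-140 - 1*693) = 2/(495*((-28*225))) - 7196/(-140 - 693) = (2/495)/(-6300) - 7196/(-833) = (2/495)*(-1/6300) - 7196*(-1/833) = -1/1559250 + 1028/119 = 228986983/26507250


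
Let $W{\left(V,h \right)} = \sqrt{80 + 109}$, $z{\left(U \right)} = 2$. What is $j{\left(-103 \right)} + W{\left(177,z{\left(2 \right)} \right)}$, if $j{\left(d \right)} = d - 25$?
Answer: $-128 + 3 \sqrt{21} \approx -114.25$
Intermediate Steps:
$j{\left(d \right)} = -25 + d$
$W{\left(V,h \right)} = 3 \sqrt{21}$ ($W{\left(V,h \right)} = \sqrt{189} = 3 \sqrt{21}$)
$j{\left(-103 \right)} + W{\left(177,z{\left(2 \right)} \right)} = \left(-25 - 103\right) + 3 \sqrt{21} = -128 + 3 \sqrt{21}$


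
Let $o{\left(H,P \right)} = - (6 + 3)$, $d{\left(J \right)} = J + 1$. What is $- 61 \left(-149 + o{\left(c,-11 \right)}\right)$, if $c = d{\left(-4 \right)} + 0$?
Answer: $9638$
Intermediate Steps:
$d{\left(J \right)} = 1 + J$
$c = -3$ ($c = \left(1 - 4\right) + 0 = -3 + 0 = -3$)
$o{\left(H,P \right)} = -9$ ($o{\left(H,P \right)} = \left(-1\right) 9 = -9$)
$- 61 \left(-149 + o{\left(c,-11 \right)}\right) = - 61 \left(-149 - 9\right) = \left(-61\right) \left(-158\right) = 9638$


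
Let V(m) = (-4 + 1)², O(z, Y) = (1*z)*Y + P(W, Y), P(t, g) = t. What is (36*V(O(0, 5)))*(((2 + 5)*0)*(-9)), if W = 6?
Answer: 0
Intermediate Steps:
O(z, Y) = 6 + Y*z (O(z, Y) = (1*z)*Y + 6 = z*Y + 6 = Y*z + 6 = 6 + Y*z)
V(m) = 9 (V(m) = (-3)² = 9)
(36*V(O(0, 5)))*(((2 + 5)*0)*(-9)) = (36*9)*(((2 + 5)*0)*(-9)) = 324*((7*0)*(-9)) = 324*(0*(-9)) = 324*0 = 0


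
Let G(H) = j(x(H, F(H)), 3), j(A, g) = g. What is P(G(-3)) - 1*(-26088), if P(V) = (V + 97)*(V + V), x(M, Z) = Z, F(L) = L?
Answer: 26688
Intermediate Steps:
G(H) = 3
P(V) = 2*V*(97 + V) (P(V) = (97 + V)*(2*V) = 2*V*(97 + V))
P(G(-3)) - 1*(-26088) = 2*3*(97 + 3) - 1*(-26088) = 2*3*100 + 26088 = 600 + 26088 = 26688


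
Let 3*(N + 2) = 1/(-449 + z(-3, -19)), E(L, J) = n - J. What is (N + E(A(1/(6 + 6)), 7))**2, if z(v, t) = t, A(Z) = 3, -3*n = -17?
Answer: 21911761/1971216 ≈ 11.116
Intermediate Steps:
n = 17/3 (n = -1/3*(-17) = 17/3 ≈ 5.6667)
E(L, J) = 17/3 - J
N = -2809/1404 (N = -2 + 1/(3*(-449 - 19)) = -2 + (1/3)/(-468) = -2 + (1/3)*(-1/468) = -2 - 1/1404 = -2809/1404 ≈ -2.0007)
(N + E(A(1/(6 + 6)), 7))**2 = (-2809/1404 + (17/3 - 1*7))**2 = (-2809/1404 + (17/3 - 7))**2 = (-2809/1404 - 4/3)**2 = (-4681/1404)**2 = 21911761/1971216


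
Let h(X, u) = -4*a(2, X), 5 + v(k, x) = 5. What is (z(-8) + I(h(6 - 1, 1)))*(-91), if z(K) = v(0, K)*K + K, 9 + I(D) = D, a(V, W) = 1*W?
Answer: 3367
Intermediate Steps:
v(k, x) = 0 (v(k, x) = -5 + 5 = 0)
a(V, W) = W
h(X, u) = -4*X
I(D) = -9 + D
z(K) = K (z(K) = 0*K + K = 0 + K = K)
(z(-8) + I(h(6 - 1, 1)))*(-91) = (-8 + (-9 - 4*(6 - 1)))*(-91) = (-8 + (-9 - 4*5))*(-91) = (-8 + (-9 - 20))*(-91) = (-8 - 29)*(-91) = -37*(-91) = 3367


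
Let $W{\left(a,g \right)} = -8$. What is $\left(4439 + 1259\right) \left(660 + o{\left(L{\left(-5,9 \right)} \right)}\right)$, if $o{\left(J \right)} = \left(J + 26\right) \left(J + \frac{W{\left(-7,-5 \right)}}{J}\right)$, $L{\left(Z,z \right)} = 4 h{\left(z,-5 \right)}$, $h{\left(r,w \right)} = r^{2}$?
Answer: $\frac{52639035680}{81} \approx 6.4986 \cdot 10^{8}$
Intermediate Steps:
$L{\left(Z,z \right)} = 4 z^{2}$
$o{\left(J \right)} = \left(26 + J\right) \left(J - \frac{8}{J}\right)$ ($o{\left(J \right)} = \left(J + 26\right) \left(J - \frac{8}{J}\right) = \left(26 + J\right) \left(J - \frac{8}{J}\right)$)
$\left(4439 + 1259\right) \left(660 + o{\left(L{\left(-5,9 \right)} \right)}\right) = \left(4439 + 1259\right) \left(660 + \left(-8 + \left(4 \cdot 9^{2}\right)^{2} - \frac{208}{4 \cdot 9^{2}} + 26 \cdot 4 \cdot 9^{2}\right)\right) = 5698 \left(660 + \left(-8 + \left(4 \cdot 81\right)^{2} - \frac{208}{4 \cdot 81} + 26 \cdot 4 \cdot 81\right)\right) = 5698 \left(660 + \left(-8 + 324^{2} - \frac{208}{324} + 26 \cdot 324\right)\right) = 5698 \left(660 + \left(-8 + 104976 - \frac{52}{81} + 8424\right)\right) = 5698 \left(660 + \frac{9184700}{81}\right) = 5698 \cdot \frac{9238160}{81} = \frac{52639035680}{81}$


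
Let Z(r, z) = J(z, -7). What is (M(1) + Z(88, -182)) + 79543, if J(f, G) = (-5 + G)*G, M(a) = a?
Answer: 79628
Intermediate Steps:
J(f, G) = G*(-5 + G)
Z(r, z) = 84 (Z(r, z) = -7*(-5 - 7) = -7*(-12) = 84)
(M(1) + Z(88, -182)) + 79543 = (1 + 84) + 79543 = 85 + 79543 = 79628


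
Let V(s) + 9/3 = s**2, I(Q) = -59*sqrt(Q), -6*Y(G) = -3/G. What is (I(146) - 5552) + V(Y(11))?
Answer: -2688619/484 - 59*sqrt(146) ≈ -6267.9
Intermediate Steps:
Y(G) = 1/(2*G) (Y(G) = -(-1)/(2*G) = 1/(2*G))
V(s) = -3 + s**2
(I(146) - 5552) + V(Y(11)) = (-59*sqrt(146) - 5552) + (-3 + ((1/2)/11)**2) = (-5552 - 59*sqrt(146)) + (-3 + ((1/2)*(1/11))**2) = (-5552 - 59*sqrt(146)) + (-3 + (1/22)**2) = (-5552 - 59*sqrt(146)) + (-3 + 1/484) = (-5552 - 59*sqrt(146)) - 1451/484 = -2688619/484 - 59*sqrt(146)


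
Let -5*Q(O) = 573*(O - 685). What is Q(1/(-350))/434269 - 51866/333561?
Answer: 6407074317703/253496603340750 ≈ 0.025275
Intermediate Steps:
Q(O) = 78501 - 573*O/5 (Q(O) = -573*(O - 685)/5 = -573*(-685 + O)/5 = -(-392505 + 573*O)/5 = 78501 - 573*O/5)
Q(1/(-350))/434269 - 51866/333561 = (78501 - 573/5/(-350))/434269 - 51866/333561 = (78501 - 573/5*(-1/350))*(1/434269) - 51866*1/333561 = (78501 + 573/1750)*(1/434269) - 51866/333561 = (137377323/1750)*(1/434269) - 51866/333561 = 137377323/759970750 - 51866/333561 = 6407074317703/253496603340750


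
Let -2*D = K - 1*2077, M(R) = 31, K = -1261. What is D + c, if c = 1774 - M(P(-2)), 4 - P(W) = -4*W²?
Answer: 3412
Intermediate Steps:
P(W) = 4 + 4*W² (P(W) = 4 - (-4)*W² = 4 + 4*W²)
c = 1743 (c = 1774 - 1*31 = 1774 - 31 = 1743)
D = 1669 (D = -(-1261 - 1*2077)/2 = -(-1261 - 2077)/2 = -½*(-3338) = 1669)
D + c = 1669 + 1743 = 3412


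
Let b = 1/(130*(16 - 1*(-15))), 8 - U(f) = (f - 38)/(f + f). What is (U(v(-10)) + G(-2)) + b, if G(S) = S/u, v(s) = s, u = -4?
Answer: 12292/2015 ≈ 6.1003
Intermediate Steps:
G(S) = -S/4 (G(S) = S/(-4) = S*(-¼) = -S/4)
U(f) = 8 - (-38 + f)/(2*f) (U(f) = 8 - (f - 38)/(f + f) = 8 - (-38 + f)/(2*f))
b = 1/4030 (b = 1/(130*(16 + 15)) = 1/(130*31) = 1/4030 ≈ 0.00024814)
(U(v(-10)) + G(-2)) + b = ((15/2 + 19/(-10)) - ¼*(-2)) + 1/4030 = ((15/2 + 19*(-⅒)) + ½) + 1/4030 = ((15/2 - 19/10) + ½) + 1/4030 = (28/5 + ½) + 1/4030 = 61/10 + 1/4030 = 12292/2015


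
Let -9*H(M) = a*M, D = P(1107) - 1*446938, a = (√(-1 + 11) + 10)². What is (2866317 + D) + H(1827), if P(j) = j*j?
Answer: 3622498 - 4060*√10 ≈ 3.6097e+6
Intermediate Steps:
P(j) = j²
a = (10 + √10)² (a = (√10 + 10)² = (10 + √10)² ≈ 173.25)
D = 778511 (D = 1107² - 1*446938 = 1225449 - 446938 = 778511)
H(M) = -M*(10 + √10)²/9 (H(M) = -(10 + √10)²*M/9 = -M*(10 + √10)²/9)
(2866317 + D) + H(1827) = (2866317 + 778511) - ⅑*1827*(10 + √10)² = 3644828 - 203*(10 + √10)²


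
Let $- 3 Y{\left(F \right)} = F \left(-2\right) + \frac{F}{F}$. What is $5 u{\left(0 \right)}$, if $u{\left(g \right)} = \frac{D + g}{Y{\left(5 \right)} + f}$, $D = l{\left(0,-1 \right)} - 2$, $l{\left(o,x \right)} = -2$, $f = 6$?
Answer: $- \frac{20}{9} \approx -2.2222$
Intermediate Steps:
$D = -4$ ($D = -2 - 2 = -4$)
$Y{\left(F \right)} = - \frac{1}{3} + \frac{2 F}{3}$ ($Y{\left(F \right)} = - \frac{F \left(-2\right) + \frac{F}{F}}{3} = - \frac{- 2 F + 1}{3} = - \frac{1 - 2 F}{3} = - \frac{1}{3} + \frac{2 F}{3}$)
$u{\left(g \right)} = - \frac{4}{9} + \frac{g}{9}$ ($u{\left(g \right)} = \frac{-4 + g}{\left(- \frac{1}{3} + \frac{2}{3} \cdot 5\right) + 6} = \frac{-4 + g}{\left(- \frac{1}{3} + \frac{10}{3}\right) + 6} = \frac{-4 + g}{3 + 6} = \frac{-4 + g}{9} = \left(-4 + g\right) \frac{1}{9} = - \frac{4}{9} + \frac{g}{9}$)
$5 u{\left(0 \right)} = 5 \left(- \frac{4}{9} + \frac{1}{9} \cdot 0\right) = 5 \left(- \frac{4}{9} + 0\right) = 5 \left(- \frac{4}{9}\right) = - \frac{20}{9}$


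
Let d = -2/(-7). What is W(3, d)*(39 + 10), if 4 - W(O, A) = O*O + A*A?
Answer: -249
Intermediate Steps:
d = 2/7 (d = -2*(-1/7) = 2/7 ≈ 0.28571)
W(O, A) = 4 - A**2 - O**2 (W(O, A) = 4 - (O*O + A*A) = 4 - (O**2 + A**2) = 4 - (A**2 + O**2) = 4 + (-A**2 - O**2) = 4 - A**2 - O**2)
W(3, d)*(39 + 10) = (4 - (2/7)**2 - 1*3**2)*(39 + 10) = (4 - 1*4/49 - 1*9)*49 = (4 - 4/49 - 9)*49 = -249/49*49 = -249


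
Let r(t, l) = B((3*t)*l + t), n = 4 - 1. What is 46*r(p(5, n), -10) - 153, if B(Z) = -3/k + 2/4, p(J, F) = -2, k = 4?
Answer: -329/2 ≈ -164.50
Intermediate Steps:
n = 3
B(Z) = -¼ (B(Z) = -3/4 + 2/4 = -3*¼ + 2*(¼) = -¾ + ½ = -¼)
r(t, l) = -¼
46*r(p(5, n), -10) - 153 = 46*(-¼) - 153 = -23/2 - 153 = -329/2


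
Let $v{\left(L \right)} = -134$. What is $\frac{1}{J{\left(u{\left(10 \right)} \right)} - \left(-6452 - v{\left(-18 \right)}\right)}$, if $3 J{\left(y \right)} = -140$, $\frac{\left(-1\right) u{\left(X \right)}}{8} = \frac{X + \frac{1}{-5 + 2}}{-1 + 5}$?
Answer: $\frac{3}{18814} \approx 0.00015946$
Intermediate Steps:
$u{\left(X \right)} = \frac{2}{3} - 2 X$ ($u{\left(X \right)} = - 8 \frac{X + \frac{1}{-5 + 2}}{-1 + 5} = - 8 \frac{X + \frac{1}{-3}}{4} = - 8 \left(X - \frac{1}{3}\right) \frac{1}{4} = - 8 \left(- \frac{1}{3} + X\right) \frac{1}{4} = - 8 \left(- \frac{1}{12} + \frac{X}{4}\right) = \frac{2}{3} - 2 X$)
$J{\left(y \right)} = - \frac{140}{3}$ ($J{\left(y \right)} = \frac{1}{3} \left(-140\right) = - \frac{140}{3}$)
$\frac{1}{J{\left(u{\left(10 \right)} \right)} - \left(-6452 - v{\left(-18 \right)}\right)} = \frac{1}{- \frac{140}{3} + \left(30941 - \left(24489 - -134\right)\right)} = \frac{1}{- \frac{140}{3} + \left(30941 - \left(24489 + 134\right)\right)} = \frac{1}{- \frac{140}{3} + \left(30941 - 24623\right)} = \frac{1}{- \frac{140}{3} + 6318} = \frac{1}{\frac{18814}{3}} = \frac{3}{18814}$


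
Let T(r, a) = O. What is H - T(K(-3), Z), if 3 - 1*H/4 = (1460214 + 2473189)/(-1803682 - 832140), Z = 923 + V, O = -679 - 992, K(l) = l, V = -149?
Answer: 2225911019/1317911 ≈ 1689.0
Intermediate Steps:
O = -1671
Z = 774 (Z = 923 - 149 = 774)
T(r, a) = -1671
H = 23681738/1317911 (H = 12 - 4*(1460214 + 2473189)/(-1803682 - 832140) = 12 - 15733612/(-2635822) = 12 - 15733612*(-1)/2635822 = 12 - 4*(-3933403/2635822) = 12 + 7866806/1317911 = 23681738/1317911 ≈ 17.969)
H - T(K(-3), Z) = 23681738/1317911 - 1*(-1671) = 23681738/1317911 + 1671 = 2225911019/1317911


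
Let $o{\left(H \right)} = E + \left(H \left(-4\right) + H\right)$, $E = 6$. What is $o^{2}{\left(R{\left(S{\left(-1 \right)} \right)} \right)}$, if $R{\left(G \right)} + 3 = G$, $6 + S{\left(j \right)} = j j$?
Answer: $900$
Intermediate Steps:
$S{\left(j \right)} = -6 + j^{2}$ ($S{\left(j \right)} = -6 + j j = -6 + j^{2}$)
$R{\left(G \right)} = -3 + G$
$o{\left(H \right)} = 6 - 3 H$ ($o{\left(H \right)} = 6 + \left(H \left(-4\right) + H\right) = 6 + \left(- 4 H + H\right) = 6 - 3 H$)
$o^{2}{\left(R{\left(S{\left(-1 \right)} \right)} \right)} = \left(6 - 3 \left(-3 - \left(6 - \left(-1\right)^{2}\right)\right)\right)^{2} = \left(6 - 3 \left(-3 + \left(-6 + 1\right)\right)\right)^{2} = \left(6 - 3 \left(-3 - 5\right)\right)^{2} = \left(6 - -24\right)^{2} = \left(6 + 24\right)^{2} = 30^{2} = 900$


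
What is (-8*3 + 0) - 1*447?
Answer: -471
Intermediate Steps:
(-8*3 + 0) - 1*447 = (-4*6 + 0) - 447 = (-24 + 0) - 447 = -24 - 447 = -471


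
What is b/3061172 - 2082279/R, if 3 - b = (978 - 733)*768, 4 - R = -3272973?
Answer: -6990047704377/10019145549044 ≈ -0.69767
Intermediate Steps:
R = 3272977 (R = 4 - 1*(-3272973) = 4 + 3272973 = 3272977)
b = -188157 (b = 3 - (978 - 733)*768 = 3 - 245*768 = 3 - 1*188160 = 3 - 188160 = -188157)
b/3061172 - 2082279/R = -188157/3061172 - 2082279/3272977 = -6990047704377/10019145549044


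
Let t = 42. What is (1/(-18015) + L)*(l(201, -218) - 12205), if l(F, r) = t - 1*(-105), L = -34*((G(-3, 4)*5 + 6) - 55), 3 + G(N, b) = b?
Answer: -324968393462/18015 ≈ -1.8039e+7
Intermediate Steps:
G(N, b) = -3 + b
L = 1496 (L = -34*(((-3 + 4)*5 + 6) - 55) = -34*((1*5 + 6) - 55) = -34*((5 + 6) - 55) = -34*(11 - 55) = -34*(-44) = 1496)
l(F, r) = 147 (l(F, r) = 42 - 1*(-105) = 42 + 105 = 147)
(1/(-18015) + L)*(l(201, -218) - 12205) = (1/(-18015) + 1496)*(147 - 12205) = (-1/18015 + 1496)*(-12058) = (26950439/18015)*(-12058) = -324968393462/18015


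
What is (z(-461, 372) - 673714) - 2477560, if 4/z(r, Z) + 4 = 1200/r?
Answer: -2398119975/761 ≈ -3.1513e+6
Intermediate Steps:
z(r, Z) = 4/(-4 + 1200/r)
(z(-461, 372) - 673714) - 2477560 = (-1*(-461)/(-300 - 461) - 673714) - 2477560 = (-1*(-461)/(-761) - 673714) - 2477560 = (-1*(-461)*(-1/761) - 673714) - 2477560 = (-461/761 - 673714) - 2477560 = -512696815/761 - 2477560 = -2398119975/761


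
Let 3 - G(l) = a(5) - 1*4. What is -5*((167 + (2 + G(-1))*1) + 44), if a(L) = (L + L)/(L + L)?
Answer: -1095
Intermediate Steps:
a(L) = 1 (a(L) = (2*L)/((2*L)) = (2*L)*(1/(2*L)) = 1)
G(l) = 6 (G(l) = 3 - (1 - 1*4) = 3 - (1 - 4) = 3 - 1*(-3) = 3 + 3 = 6)
-5*((167 + (2 + G(-1))*1) + 44) = -5*((167 + (2 + 6)*1) + 44) = -5*((167 + 8*1) + 44) = -5*((167 + 8) + 44) = -5*(175 + 44) = -5*219 = -1095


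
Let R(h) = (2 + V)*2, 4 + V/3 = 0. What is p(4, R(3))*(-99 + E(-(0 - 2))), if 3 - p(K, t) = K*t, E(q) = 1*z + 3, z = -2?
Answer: -8134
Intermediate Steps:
V = -12 (V = -12 + 3*0 = -12 + 0 = -12)
R(h) = -20 (R(h) = (2 - 12)*2 = -10*2 = -20)
E(q) = 1 (E(q) = 1*(-2) + 3 = -2 + 3 = 1)
p(K, t) = 3 - K*t
p(4, R(3))*(-99 + E(-(0 - 2))) = (3 - 1*4*(-20))*(-99 + 1) = (3 + 80)*(-98) = 83*(-98) = -8134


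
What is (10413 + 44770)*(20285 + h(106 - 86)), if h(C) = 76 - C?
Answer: 1122477403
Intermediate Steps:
(10413 + 44770)*(20285 + h(106 - 86)) = (10413 + 44770)*(20285 + (76 - (106 - 86))) = 55183*(20285 + (76 - 1*20)) = 55183*(20285 + (76 - 20)) = 55183*(20285 + 56) = 55183*20341 = 1122477403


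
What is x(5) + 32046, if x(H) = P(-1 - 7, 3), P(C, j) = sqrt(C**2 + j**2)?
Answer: 32046 + sqrt(73) ≈ 32055.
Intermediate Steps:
x(H) = sqrt(73) (x(H) = sqrt((-1 - 7)**2 + 3**2) = sqrt((-8)**2 + 9) = sqrt(64 + 9) = sqrt(73))
x(5) + 32046 = sqrt(73) + 32046 = 32046 + sqrt(73)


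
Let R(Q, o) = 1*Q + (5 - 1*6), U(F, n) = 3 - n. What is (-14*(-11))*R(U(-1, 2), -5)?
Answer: 0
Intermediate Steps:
R(Q, o) = -1 + Q (R(Q, o) = Q + (5 - 6) = Q - 1 = -1 + Q)
(-14*(-11))*R(U(-1, 2), -5) = (-14*(-11))*(-1 + (3 - 1*2)) = 154*(-1 + (3 - 2)) = 154*(-1 + 1) = 154*0 = 0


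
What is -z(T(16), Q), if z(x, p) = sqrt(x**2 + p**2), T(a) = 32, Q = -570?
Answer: -2*sqrt(81481) ≈ -570.90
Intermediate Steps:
z(x, p) = sqrt(p**2 + x**2)
-z(T(16), Q) = -sqrt((-570)**2 + 32**2) = -sqrt(324900 + 1024) = -sqrt(325924) = -2*sqrt(81481)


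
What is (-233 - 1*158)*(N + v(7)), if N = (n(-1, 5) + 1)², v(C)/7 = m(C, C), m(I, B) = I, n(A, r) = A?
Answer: -19159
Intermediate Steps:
v(C) = 7*C
N = 0 (N = (-1 + 1)² = 0² = 0)
(-233 - 1*158)*(N + v(7)) = (-233 - 1*158)*(0 + 7*7) = (-233 - 158)*(0 + 49) = -391*49 = -19159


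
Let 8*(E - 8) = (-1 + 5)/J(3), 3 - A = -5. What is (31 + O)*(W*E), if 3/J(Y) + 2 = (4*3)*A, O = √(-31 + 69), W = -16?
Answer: -35216/3 - 1136*√38/3 ≈ -14073.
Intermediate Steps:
A = 8 (A = 3 - 1*(-5) = 3 + 5 = 8)
O = √38 ≈ 6.1644
J(Y) = 3/94 (J(Y) = 3/(-2 + (4*3)*8) = 3/(-2 + 12*8) = 3/(-2 + 96) = 3/94)
E = 71/3 (E = 8 + ((-1 + 5)/(3/94))/8 = 8 + (4*(94/3))/8 = 8 + (⅛)*(376/3) = 8 + 47/3 = 71/3 ≈ 23.667)
(31 + O)*(W*E) = (31 + √38)*(-16*71/3) = (31 + √38)*(-1136/3) = -35216/3 - 1136*√38/3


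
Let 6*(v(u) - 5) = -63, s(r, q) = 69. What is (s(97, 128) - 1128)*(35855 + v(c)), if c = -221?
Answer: -75929241/2 ≈ -3.7965e+7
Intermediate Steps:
v(u) = -11/2 (v(u) = 5 + (1/6)*(-63) = 5 - 21/2 = -11/2)
(s(97, 128) - 1128)*(35855 + v(c)) = (69 - 1128)*(35855 - 11/2) = -1059*71699/2 = -75929241/2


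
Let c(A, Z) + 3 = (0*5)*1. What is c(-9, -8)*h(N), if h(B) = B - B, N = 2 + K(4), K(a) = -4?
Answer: 0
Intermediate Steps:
N = -2 (N = 2 - 4 = -2)
c(A, Z) = -3 (c(A, Z) = -3 + (0*5)*1 = -3 + 0*1 = -3 + 0 = -3)
h(B) = 0
c(-9, -8)*h(N) = -3*0 = 0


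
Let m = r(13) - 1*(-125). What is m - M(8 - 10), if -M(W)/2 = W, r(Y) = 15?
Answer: 136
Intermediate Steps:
M(W) = -2*W
m = 140 (m = 15 - 1*(-125) = 15 + 125 = 140)
m - M(8 - 10) = 140 - (-2)*(8 - 10) = 140 - (-2)*(-2) = 140 - 1*4 = 140 - 4 = 136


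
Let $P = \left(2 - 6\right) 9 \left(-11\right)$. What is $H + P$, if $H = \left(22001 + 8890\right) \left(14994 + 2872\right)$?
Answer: $551899002$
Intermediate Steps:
$H = 551898606$ ($H = 30891 \cdot 17866 = 551898606$)
$P = 396$ ($P = \left(2 - 6\right) 9 \left(-11\right) = \left(-4\right) 9 \left(-11\right) = \left(-36\right) \left(-11\right) = 396$)
$H + P = 551898606 + 396 = 551899002$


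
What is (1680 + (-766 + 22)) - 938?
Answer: -2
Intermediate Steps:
(1680 + (-766 + 22)) - 938 = (1680 - 744) - 938 = 936 - 938 = -2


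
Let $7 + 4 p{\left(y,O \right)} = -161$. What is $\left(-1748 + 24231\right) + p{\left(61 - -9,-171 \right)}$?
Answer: $22441$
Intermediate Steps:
$p{\left(y,O \right)} = -42$ ($p{\left(y,O \right)} = - \frac{7}{4} + \frac{1}{4} \left(-161\right) = - \frac{7}{4} - \frac{161}{4} = -42$)
$\left(-1748 + 24231\right) + p{\left(61 - -9,-171 \right)} = \left(-1748 + 24231\right) - 42 = 22483 - 42 = 22441$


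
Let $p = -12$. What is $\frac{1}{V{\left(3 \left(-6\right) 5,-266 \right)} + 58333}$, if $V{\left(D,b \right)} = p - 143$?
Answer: $\frac{1}{58178} \approx 1.7189 \cdot 10^{-5}$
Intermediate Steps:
$V{\left(D,b \right)} = -155$ ($V{\left(D,b \right)} = -12 - 143 = -155$)
$\frac{1}{V{\left(3 \left(-6\right) 5,-266 \right)} + 58333} = \frac{1}{-155 + 58333} = \frac{1}{58178}$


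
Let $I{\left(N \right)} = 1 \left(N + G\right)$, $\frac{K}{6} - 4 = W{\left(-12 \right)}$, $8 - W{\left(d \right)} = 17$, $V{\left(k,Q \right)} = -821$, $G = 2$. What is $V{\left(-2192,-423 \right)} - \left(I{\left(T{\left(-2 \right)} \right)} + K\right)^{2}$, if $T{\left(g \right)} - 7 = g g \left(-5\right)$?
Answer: $-2502$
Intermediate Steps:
$T{\left(g \right)} = 7 - 5 g^{2}$ ($T{\left(g \right)} = 7 + g g \left(-5\right) = 7 + g^{2} \left(-5\right) = 7 - 5 g^{2}$)
$W{\left(d \right)} = -9$ ($W{\left(d \right)} = 8 - 17 = -9$)
$K = -30$ ($K = 24 + 6 \left(-9\right) = 24 - 54 = -30$)
$I{\left(N \right)} = 2 + N$ ($I{\left(N \right)} = 1 \left(N + 2\right) = 1 \left(2 + N\right) = 2 + N$)
$V{\left(-2192,-423 \right)} - \left(I{\left(T{\left(-2 \right)} \right)} + K\right)^{2} = -821 - \left(\left(2 + \left(7 - 5 \left(-2\right)^{2}\right)\right) - 30\right)^{2} = -821 - \left(\left(2 + \left(7 - 20\right)\right) - 30\right)^{2} = -821 - \left(\left(2 - 13\right) - 30\right)^{2} = -821 - \left(-11 - 30\right)^{2} = -821 - \left(-41\right)^{2} = -821 - 1681 = -2502$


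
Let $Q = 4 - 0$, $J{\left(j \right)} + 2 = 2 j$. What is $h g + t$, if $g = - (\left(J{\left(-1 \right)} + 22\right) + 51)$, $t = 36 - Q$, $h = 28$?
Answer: $-1900$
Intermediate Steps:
$J{\left(j \right)} = -2 + 2 j$
$Q = 4$ ($Q = 4 + 0 = 4$)
$t = 32$ ($t = 36 - 4 = 32$)
$g = -69$ ($g = - (\left(\left(-2 + 2 \left(-1\right)\right) + 22\right) + 51) = - (\left(\left(-2 - 2\right) + 22\right) + 51) = - (\left(-4 + 22\right) + 51) = - (18 + 51) = \left(-1\right) 69 = -69$)
$h g + t = 28 \left(-69\right) + 32 = -1932 + 32 = -1900$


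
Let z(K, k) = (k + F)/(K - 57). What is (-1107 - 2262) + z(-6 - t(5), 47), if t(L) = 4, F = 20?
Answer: -3370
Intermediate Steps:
z(K, k) = (20 + k)/(-57 + K) (z(K, k) = (k + 20)/(K - 57) = (20 + k)/(-57 + K))
(-1107 - 2262) + z(-6 - t(5), 47) = (-1107 - 2262) + (20 + 47)/(-57 + (-6 - 1*4)) = -3369 + 67/(-57 + (-6 - 4)) = -3369 + 67/(-57 - 10) = -3369 + 67/(-67) = -3369 - 1/67*67 = -3369 - 1 = -3370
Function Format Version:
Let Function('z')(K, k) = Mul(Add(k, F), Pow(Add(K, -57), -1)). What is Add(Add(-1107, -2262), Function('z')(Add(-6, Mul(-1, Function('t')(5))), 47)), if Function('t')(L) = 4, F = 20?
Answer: -3370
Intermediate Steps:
Function('z')(K, k) = Mul(Pow(Add(-57, K), -1), Add(20, k)) (Function('z')(K, k) = Mul(Add(k, 20), Pow(Add(K, -57), -1)) = Mul(Add(20, k), Pow(Add(-57, K), -1)) = Mul(Pow(Add(-57, K), -1), Add(20, k)))
Add(Add(-1107, -2262), Function('z')(Add(-6, Mul(-1, Function('t')(5))), 47)) = Add(Add(-1107, -2262), Mul(Pow(Add(-57, Add(-6, Mul(-1, 4))), -1), Add(20, 47))) = Add(-3369, Mul(Pow(Add(-57, Add(-6, -4)), -1), 67)) = Add(-3369, Mul(Pow(Add(-57, -10), -1), 67)) = Add(-3369, Mul(Pow(-67, -1), 67)) = Add(-3369, Mul(Rational(-1, 67), 67)) = Add(-3369, -1) = -3370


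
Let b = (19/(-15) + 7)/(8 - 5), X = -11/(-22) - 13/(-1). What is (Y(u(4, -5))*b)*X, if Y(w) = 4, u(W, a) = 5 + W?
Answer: 516/5 ≈ 103.20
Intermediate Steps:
X = 27/2 (X = -11*(-1/22) - 13*(-1) = 1/2 + 13 = 27/2 ≈ 13.500)
b = 86/45 (b = (19*(-1/15) + 7)/3 = (-19/15 + 7)*(1/3) = (86/15)*(1/3) = 86/45 ≈ 1.9111)
(Y(u(4, -5))*b)*X = (4*(86/45))*(27/2) = (344/45)*(27/2) = 516/5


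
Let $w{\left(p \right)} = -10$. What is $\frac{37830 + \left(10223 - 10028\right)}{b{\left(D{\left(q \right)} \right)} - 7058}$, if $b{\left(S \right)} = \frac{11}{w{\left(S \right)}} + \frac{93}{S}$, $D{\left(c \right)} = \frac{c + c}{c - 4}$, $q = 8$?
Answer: $- \frac{760500}{140717} \approx -5.4045$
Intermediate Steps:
$D{\left(c \right)} = \frac{2 c}{-4 + c}$
$b{\left(S \right)} = - \frac{11}{10} + \frac{93}{S}$ ($b{\left(S \right)} = \frac{11}{-10} + \frac{93}{S} = 11 \left(- \frac{1}{10}\right) + \frac{93}{S} = - \frac{11}{10} + \frac{93}{S}$)
$\frac{37830 + \left(10223 - 10028\right)}{b{\left(D{\left(q \right)} \right)} - 7058} = \frac{37830 + \left(10223 - 10028\right)}{\left(- \frac{11}{10} + \frac{93}{2 \cdot 8 \frac{1}{-4 + 8}}\right) - 7058} = \frac{37830 + \left(10223 - 10028\right)}{\left(- \frac{11}{10} + \frac{93}{2 \cdot 8 \cdot \frac{1}{4}}\right) - 7058} = \frac{37830 + 195}{\left(- \frac{11}{10} + \frac{93}{2 \cdot 8 \cdot \frac{1}{4}}\right) - 7058} = \frac{38025}{\left(- \frac{11}{10} + \frac{93}{4}\right) - 7058} = \frac{38025}{\frac{443}{20} - 7058} = \frac{38025}{- \frac{140717}{20}} = 38025 \left(- \frac{20}{140717}\right) = - \frac{760500}{140717}$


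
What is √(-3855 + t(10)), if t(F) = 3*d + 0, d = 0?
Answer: I*√3855 ≈ 62.089*I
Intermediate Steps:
t(F) = 0 (t(F) = 3*0 + 0 = 0 + 0 = 0)
√(-3855 + t(10)) = √(-3855 + 0) = √(-3855) = I*√3855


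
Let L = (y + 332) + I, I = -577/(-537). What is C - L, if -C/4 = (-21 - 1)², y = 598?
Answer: -1539619/537 ≈ -2867.1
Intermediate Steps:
I = 577/537 (I = -577*(-1/537) = 577/537 ≈ 1.0745)
L = 499987/537 (L = (598 + 332) + 577/537 = 930 + 577/537 = 499987/537 ≈ 931.07)
C = -1936 (C = -4*(-21 - 1)² = -4*(-22)² = -4*484 = -1936)
C - L = -1936 - 1*499987/537 = -1936 - 499987/537 = -1539619/537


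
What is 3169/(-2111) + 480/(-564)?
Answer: -233383/99217 ≈ -2.3522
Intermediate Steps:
3169/(-2111) + 480/(-564) = 3169*(-1/2111) + 480*(-1/564) = -3169/2111 - 40/47 = -233383/99217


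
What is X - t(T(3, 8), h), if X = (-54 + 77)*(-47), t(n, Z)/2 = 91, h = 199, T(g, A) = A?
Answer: -1263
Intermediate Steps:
t(n, Z) = 182 (t(n, Z) = 2*91 = 182)
X = -1081 (X = 23*(-47) = -1081)
X - t(T(3, 8), h) = -1081 - 1*182 = -1081 - 182 = -1263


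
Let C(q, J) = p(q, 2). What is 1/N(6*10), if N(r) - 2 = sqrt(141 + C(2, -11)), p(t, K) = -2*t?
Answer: -2/133 + sqrt(137)/133 ≈ 0.072968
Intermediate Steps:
C(q, J) = -2*q
N(r) = 2 + sqrt(137) (N(r) = 2 + sqrt(141 - 2*2) = 2 + sqrt(141 - 4) = 2 + sqrt(137))
1/N(6*10) = 1/(2 + sqrt(137))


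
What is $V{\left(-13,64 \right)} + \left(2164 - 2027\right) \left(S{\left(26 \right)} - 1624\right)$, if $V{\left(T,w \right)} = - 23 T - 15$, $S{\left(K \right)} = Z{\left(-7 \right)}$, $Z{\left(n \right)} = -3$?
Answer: $-222615$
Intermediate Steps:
$S{\left(K \right)} = -3$
$V{\left(T,w \right)} = -15 - 23 T$
$V{\left(-13,64 \right)} + \left(2164 - 2027\right) \left(S{\left(26 \right)} - 1624\right) = \left(-15 - -299\right) + \left(2164 - 2027\right) \left(-3 - 1624\right) = \left(-15 + 299\right) + 137 \left(-1627\right) = 284 - 222899 = -222615$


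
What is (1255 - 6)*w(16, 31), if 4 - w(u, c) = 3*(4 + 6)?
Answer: -32474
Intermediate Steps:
w(u, c) = -26 (w(u, c) = 4 - 3*(4 + 6) = 4 - 3*10 = 4 - 1*30 = 4 - 30 = -26)
(1255 - 6)*w(16, 31) = (1255 - 6)*(-26) = 1249*(-26) = -32474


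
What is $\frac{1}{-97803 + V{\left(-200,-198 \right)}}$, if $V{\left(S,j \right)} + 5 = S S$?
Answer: $- \frac{1}{57808} \approx -1.7299 \cdot 10^{-5}$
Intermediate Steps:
$V{\left(S,j \right)} = -5 + S^{2}$ ($V{\left(S,j \right)} = -5 + S S = -5 + S^{2}$)
$\frac{1}{-97803 + V{\left(-200,-198 \right)}} = \frac{1}{-97803 - \left(5 - \left(-200\right)^{2}\right)} = \frac{1}{-97803 + \left(-5 + 40000\right)} = \frac{1}{-97803 + 39995} = \frac{1}{-57808} = - \frac{1}{57808}$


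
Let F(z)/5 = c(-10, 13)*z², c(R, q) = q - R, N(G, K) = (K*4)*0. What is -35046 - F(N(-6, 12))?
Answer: -35046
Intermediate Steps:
N(G, K) = 0 (N(G, K) = (4*K)*0 = 0)
F(z) = 115*z² (F(z) = 5*((13 - 1*(-10))*z²) = 5*((13 + 10)*z²) = 5*(23*z²) = 115*z²)
-35046 - F(N(-6, 12)) = -35046 - 115*0² = -35046 - 115*0 = -35046 - 1*0 = -35046 + 0 = -35046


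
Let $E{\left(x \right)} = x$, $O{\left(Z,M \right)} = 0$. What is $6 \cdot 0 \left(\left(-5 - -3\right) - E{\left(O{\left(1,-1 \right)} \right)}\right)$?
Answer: $0$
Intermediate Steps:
$6 \cdot 0 \left(\left(-5 - -3\right) - E{\left(O{\left(1,-1 \right)} \right)}\right) = 6 \cdot 0 \left(\left(-5 - -3\right) - 0\right) = 0 \left(\left(-5 + 3\right) + 0\right) = 0 \left(-2 + 0\right) = 0 \left(-2\right) = 0$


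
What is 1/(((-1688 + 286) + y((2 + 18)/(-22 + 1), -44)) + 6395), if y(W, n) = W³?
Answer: 9261/46232173 ≈ 0.00020032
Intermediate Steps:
1/(((-1688 + 286) + y((2 + 18)/(-22 + 1), -44)) + 6395) = 1/(((-1688 + 286) + ((2 + 18)/(-22 + 1))³) + 6395) = 1/((-1402 + (20/(-21))³) + 6395) = 1/((-1402 + (20*(-1/21))³) + 6395) = 1/((-1402 + (-20/21)³) + 6395) = 1/((-1402 - 8000/9261) + 6395) = 1/(-12991922/9261 + 6395) = 1/(46232173/9261) = 9261/46232173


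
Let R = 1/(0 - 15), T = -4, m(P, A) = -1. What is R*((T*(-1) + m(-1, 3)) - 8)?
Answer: ⅓ ≈ 0.33333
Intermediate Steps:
R = -1/15 (R = 1/(-15) = -1/15 ≈ -0.066667)
R*((T*(-1) + m(-1, 3)) - 8) = -((-4*(-1) - 1) - 8)/15 = -((4 - 1) - 8)/15 = -(3 - 8)/15 = -1/15*(-5) = ⅓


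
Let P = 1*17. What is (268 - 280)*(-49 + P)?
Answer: 384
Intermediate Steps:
P = 17
(268 - 280)*(-49 + P) = (268 - 280)*(-49 + 17) = -12*(-32) = 384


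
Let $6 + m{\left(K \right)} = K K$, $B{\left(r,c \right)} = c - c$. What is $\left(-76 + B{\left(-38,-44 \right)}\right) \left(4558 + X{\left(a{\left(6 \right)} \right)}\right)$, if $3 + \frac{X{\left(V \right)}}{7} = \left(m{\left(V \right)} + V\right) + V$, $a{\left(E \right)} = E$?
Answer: $-367156$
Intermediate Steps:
$B{\left(r,c \right)} = 0$
$m{\left(K \right)} = -6 + K^{2}$ ($m{\left(K \right)} = -6 + K K = -6 + K^{2}$)
$X{\left(V \right)} = -63 + 7 V^{2} + 14 V$ ($X{\left(V \right)} = -21 + 7 \left(\left(\left(-6 + V^{2}\right) + V\right) + V\right) = -21 + 7 \left(\left(-6 + V + V^{2}\right) + V\right) = -21 + 7 \left(-6 + V^{2} + 2 V\right) = -21 + \left(-42 + 7 V^{2} + 14 V\right) = -63 + 7 V^{2} + 14 V$)
$\left(-76 + B{\left(-38,-44 \right)}\right) \left(4558 + X{\left(a{\left(6 \right)} \right)}\right) = \left(-76 + 0\right) \left(4558 + \left(-63 + 7 \cdot 6^{2} + 14 \cdot 6\right)\right) = - 76 \left(4558 + \left(-63 + 7 \cdot 36 + 84\right)\right) = - 76 \left(4558 + \left(-63 + 252 + 84\right)\right) = - 76 \left(4558 + 273\right) = \left(-76\right) 4831 = -367156$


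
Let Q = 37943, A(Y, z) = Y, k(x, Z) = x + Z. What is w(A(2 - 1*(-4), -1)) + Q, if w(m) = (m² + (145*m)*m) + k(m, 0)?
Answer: 43205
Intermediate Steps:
k(x, Z) = Z + x
w(m) = m + 146*m² (w(m) = (m² + (145*m)*m) + (0 + m) = (m² + 145*m²) + m = 146*m² + m = m + 146*m²)
w(A(2 - 1*(-4), -1)) + Q = (2 - 1*(-4))*(1 + 146*(2 - 1*(-4))) + 37943 = (2 + 4)*(1 + 146*(2 + 4)) + 37943 = 6*(1 + 146*6) + 37943 = 6*(1 + 876) + 37943 = 6*877 + 37943 = 5262 + 37943 = 43205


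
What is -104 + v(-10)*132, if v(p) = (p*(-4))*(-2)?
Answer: -10664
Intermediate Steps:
v(p) = 8*p (v(p) = -4*p*(-2) = 8*p)
-104 + v(-10)*132 = -104 + (8*(-10))*132 = -104 - 80*132 = -104 - 10560 = -10664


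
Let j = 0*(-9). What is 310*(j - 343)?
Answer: -106330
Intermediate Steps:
j = 0
310*(j - 343) = 310*(0 - 343) = 310*(-343) = -106330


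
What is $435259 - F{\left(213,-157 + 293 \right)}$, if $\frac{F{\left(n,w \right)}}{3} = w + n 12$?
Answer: $427183$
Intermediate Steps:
$F{\left(n,w \right)} = 3 w + 36 n$ ($F{\left(n,w \right)} = 3 \left(w + n 12\right) = 3 \left(w + 12 n\right) = 3 w + 36 n$)
$435259 - F{\left(213,-157 + 293 \right)} = 435259 - \left(3 \left(-157 + 293\right) + 36 \cdot 213\right) = 435259 - \left(3 \cdot 136 + 7668\right) = 435259 - \left(408 + 7668\right) = 435259 - 8076 = 427183$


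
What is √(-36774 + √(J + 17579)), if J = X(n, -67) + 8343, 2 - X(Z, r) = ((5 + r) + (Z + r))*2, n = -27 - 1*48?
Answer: √(-36774 + 2*√6583) ≈ 191.34*I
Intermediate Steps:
n = -75 (n = -27 - 48 = -75)
X(Z, r) = -8 - 4*r - 2*Z (X(Z, r) = 2 - ((5 + r) + (Z + r))*2 = 2 - (5 + Z + 2*r)*2 = 2 - (10 + 2*Z + 4*r) = 2 + (-10 - 4*r - 2*Z) = -8 - 4*r - 2*Z)
J = 8753 (J = (-8 - 4*(-67) - 2*(-75)) + 8343 = (-8 + 268 + 150) + 8343 = 410 + 8343 = 8753)
√(-36774 + √(J + 17579)) = √(-36774 + √(8753 + 17579)) = √(-36774 + √26332) = √(-36774 + 2*√6583)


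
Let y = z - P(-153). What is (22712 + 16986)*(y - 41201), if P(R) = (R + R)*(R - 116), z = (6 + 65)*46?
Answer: -4773644802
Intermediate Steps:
z = 3266 (z = 71*46 = 3266)
P(R) = 2*R*(-116 + R) (P(R) = (2*R)*(-116 + R) = 2*R*(-116 + R))
y = -79048 (y = 3266 - 2*(-153)*(-116 - 153) = 3266 - 2*(-153)*(-269) = 3266 - 1*82314 = 3266 - 82314 = -79048)
(22712 + 16986)*(y - 41201) = (22712 + 16986)*(-79048 - 41201) = 39698*(-120249) = -4773644802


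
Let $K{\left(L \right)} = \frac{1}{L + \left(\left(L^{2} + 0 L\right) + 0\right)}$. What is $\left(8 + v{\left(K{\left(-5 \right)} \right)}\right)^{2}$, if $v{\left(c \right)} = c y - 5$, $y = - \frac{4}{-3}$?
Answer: $\frac{2116}{225} \approx 9.4044$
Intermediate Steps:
$y = \frac{4}{3}$ ($y = \left(-4\right) \left(- \frac{1}{3}\right) = \frac{4}{3} \approx 1.3333$)
$K{\left(L \right)} = \frac{1}{L + L^{2}}$ ($K{\left(L \right)} = \frac{1}{L + \left(\left(L^{2} + 0\right) + 0\right)} = \frac{1}{L + \left(L^{2} + 0\right)} = \frac{1}{L + L^{2}}$)
$v{\left(c \right)} = -5 + \frac{4 c}{3}$ ($v{\left(c \right)} = c \frac{4}{3} - 5 = \frac{4 c}{3} - 5 = -5 + \frac{4 c}{3}$)
$\left(8 + v{\left(K{\left(-5 \right)} \right)}\right)^{2} = \left(8 - \left(5 - \frac{4 \frac{1}{\left(-5\right) \left(1 - 5\right)}}{3}\right)\right)^{2} = \left(8 - \left(5 - \frac{4 \left(- \frac{1}{5 \left(-4\right)}\right)}{3}\right)\right)^{2} = \left(8 - \left(5 - \frac{4 \left(\left(- \frac{1}{5}\right) \left(- \frac{1}{4}\right)\right)}{3}\right)\right)^{2} = \left(8 + \left(-5 + \frac{4}{3} \cdot \frac{1}{20}\right)\right)^{2} = \left(8 + \left(-5 + \frac{1}{15}\right)\right)^{2} = \left(8 - \frac{74}{15}\right)^{2} = \left(\frac{46}{15}\right)^{2} = \frac{2116}{225}$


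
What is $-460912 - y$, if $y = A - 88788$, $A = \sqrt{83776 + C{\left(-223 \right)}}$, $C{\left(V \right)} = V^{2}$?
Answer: $-372124 - \sqrt{133505} \approx -3.7249 \cdot 10^{5}$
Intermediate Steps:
$A = \sqrt{133505}$ ($A = \sqrt{83776 + \left(-223\right)^{2}} = \sqrt{83776 + 49729} = \sqrt{133505} \approx 365.38$)
$y = -88788 + \sqrt{133505}$ ($y = \sqrt{133505} - 88788 = -88788 + \sqrt{133505} \approx -88423.0$)
$-460912 - y = -460912 - \left(-88788 + \sqrt{133505}\right) = -460912 + \left(88788 - \sqrt{133505}\right) = -372124 - \sqrt{133505}$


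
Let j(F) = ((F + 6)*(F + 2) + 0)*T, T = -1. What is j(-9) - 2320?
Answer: -2341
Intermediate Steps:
j(F) = -(2 + F)*(6 + F) (j(F) = ((F + 6)*(F + 2) + 0)*(-1) = ((6 + F)*(2 + F) + 0)*(-1) = ((2 + F)*(6 + F) + 0)*(-1) = ((2 + F)*(6 + F))*(-1) = -(2 + F)*(6 + F))
j(-9) - 2320 = (-12 - 1*(-9)² - 8*(-9)) - 2320 = (-12 - 1*81 + 72) - 2320 = (-12 - 81 + 72) - 2320 = -21 - 2320 = -2341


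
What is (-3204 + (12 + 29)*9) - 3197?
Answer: -6032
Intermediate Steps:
(-3204 + (12 + 29)*9) - 3197 = (-3204 + 41*9) - 3197 = (-3204 + 369) - 3197 = -2835 - 3197 = -6032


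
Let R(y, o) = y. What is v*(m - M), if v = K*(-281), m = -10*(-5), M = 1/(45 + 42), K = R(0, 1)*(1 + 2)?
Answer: 0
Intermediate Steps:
K = 0 (K = 0*(1 + 2) = 0*3 = 0)
M = 1/87 ≈ 0.011494
m = 50
v = 0 (v = 0*(-281) = 0)
v*(m - M) = 0*(50 - 1*1/87) = 0*(50 - 1/87) = 0*(4349/87) = 0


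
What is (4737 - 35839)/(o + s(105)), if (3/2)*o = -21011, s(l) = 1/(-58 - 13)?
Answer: 6624726/2983565 ≈ 2.2204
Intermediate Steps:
s(l) = -1/71 (s(l) = 1/(-71) = -1/71)
o = -42022/3 (o = (2/3)*(-21011) = -42022/3 ≈ -14007.)
(4737 - 35839)/(o + s(105)) = (4737 - 35839)/(-42022/3 - 1/71) = -31102/(-2983565/213) = -31102*(-213/2983565) = 6624726/2983565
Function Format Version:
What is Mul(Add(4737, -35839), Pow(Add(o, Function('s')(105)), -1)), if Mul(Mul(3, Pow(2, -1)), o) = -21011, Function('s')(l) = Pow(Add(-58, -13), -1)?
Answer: Rational(6624726, 2983565) ≈ 2.2204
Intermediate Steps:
Function('s')(l) = Rational(-1, 71) (Function('s')(l) = Pow(-71, -1) = Rational(-1, 71))
o = Rational(-42022, 3) (o = Mul(Rational(2, 3), -21011) = Rational(-42022, 3) ≈ -14007.)
Mul(Add(4737, -35839), Pow(Add(o, Function('s')(105)), -1)) = Mul(Add(4737, -35839), Pow(Add(Rational(-42022, 3), Rational(-1, 71)), -1)) = Mul(-31102, Pow(Rational(-2983565, 213), -1)) = Mul(-31102, Rational(-213, 2983565)) = Rational(6624726, 2983565)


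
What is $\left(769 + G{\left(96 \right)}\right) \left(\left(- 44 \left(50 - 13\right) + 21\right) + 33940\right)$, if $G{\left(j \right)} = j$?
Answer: $27968045$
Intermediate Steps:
$\left(769 + G{\left(96 \right)}\right) \left(\left(- 44 \left(50 - 13\right) + 21\right) + 33940\right) = \left(769 + 96\right) \left(\left(- 44 \left(50 - 13\right) + 21\right) + 33940\right) = 865 \left(\left(\left(-44\right) 37 + 21\right) + 33940\right) = 865 \left(\left(-1628 + 21\right) + 33940\right) = 865 \left(-1607 + 33940\right) = 865 \cdot 32333 = 27968045$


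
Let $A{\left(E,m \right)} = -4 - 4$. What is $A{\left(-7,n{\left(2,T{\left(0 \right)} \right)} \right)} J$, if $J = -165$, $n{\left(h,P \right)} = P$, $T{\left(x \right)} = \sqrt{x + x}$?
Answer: $1320$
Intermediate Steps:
$T{\left(x \right)} = \sqrt{2} \sqrt{x}$ ($T{\left(x \right)} = \sqrt{2 x} = \sqrt{2} \sqrt{x}$)
$A{\left(E,m \right)} = -8$
$A{\left(-7,n{\left(2,T{\left(0 \right)} \right)} \right)} J = \left(-8\right) \left(-165\right) = 1320$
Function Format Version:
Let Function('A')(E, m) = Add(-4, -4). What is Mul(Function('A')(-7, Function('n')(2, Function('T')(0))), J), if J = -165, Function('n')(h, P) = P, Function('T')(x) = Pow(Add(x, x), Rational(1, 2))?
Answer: 1320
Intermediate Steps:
Function('T')(x) = Mul(Pow(2, Rational(1, 2)), Pow(x, Rational(1, 2))) (Function('T')(x) = Pow(Mul(2, x), Rational(1, 2)) = Mul(Pow(2, Rational(1, 2)), Pow(x, Rational(1, 2))))
Function('A')(E, m) = -8
Mul(Function('A')(-7, Function('n')(2, Function('T')(0))), J) = Mul(-8, -165) = 1320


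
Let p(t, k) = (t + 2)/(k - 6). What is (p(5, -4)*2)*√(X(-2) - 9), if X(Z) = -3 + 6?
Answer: -7*I*√6/5 ≈ -3.4293*I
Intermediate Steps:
X(Z) = 3
p(t, k) = (2 + t)/(-6 + k)
(p(5, -4)*2)*√(X(-2) - 9) = (((2 + 5)/(-6 - 4))*2)*√(3 - 9) = ((7/(-10))*2)*√(-6) = (-⅒*7*2)*(I*√6) = (-7/10*2)*(I*√6) = -7*I*√6/5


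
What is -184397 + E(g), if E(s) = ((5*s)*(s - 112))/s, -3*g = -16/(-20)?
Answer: -554875/3 ≈ -1.8496e+5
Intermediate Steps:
g = -4/15 (g = -(-2)*8/(-20)/3 = -(-2)*8*(-1/20)/3 = -(-2)*(-2)/(3*5) = -1/3*4/5 = -4/15 ≈ -0.26667)
E(s) = -560 + 5*s (E(s) = ((5*s)*(-112 + s))/s = (5*s*(-112 + s))/s = -560 + 5*s)
-184397 + E(g) = -184397 + (-560 + 5*(-4/15)) = -184397 + (-560 - 4/3) = -184397 - 1684/3 = -554875/3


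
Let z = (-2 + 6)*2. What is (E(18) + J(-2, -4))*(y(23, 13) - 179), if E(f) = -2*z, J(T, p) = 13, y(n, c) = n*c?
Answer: -360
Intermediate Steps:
y(n, c) = c*n
z = 8 (z = 4*2 = 8)
E(f) = -16 (E(f) = -2*8 = -16)
(E(18) + J(-2, -4))*(y(23, 13) - 179) = (-16 + 13)*(13*23 - 179) = -3*(299 - 179) = -3*120 = -360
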